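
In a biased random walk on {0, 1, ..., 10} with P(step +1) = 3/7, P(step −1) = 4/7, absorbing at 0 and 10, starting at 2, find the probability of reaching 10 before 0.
P(hit 10 before 0) = (1 − (4/3)^2) / (1 − (4/3)^10) = 6561/141361

Let u_k denote P(reach 10 before 0 | start at k). Boundary: u_0 = 0, u_10 = 1. Recurrence: u_k = 3/7·u_{k+1} + 4/7·u_{k-1} for 1 ≤ k ≤ 9. Try u_k = A + B·r^k with r = q/p = (4/7)/(3/7) = 4/3. Substitution satisfies the recurrence; boundary conditions give:
  u_k = (1 − r^k) / (1 − r^N) = (1 − (4/3)^2) / (1 − (4/3)^10) = 6561/141361.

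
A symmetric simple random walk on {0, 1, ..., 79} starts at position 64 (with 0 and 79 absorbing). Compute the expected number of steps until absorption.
E[τ | X_0 = 64] = 960

Let v_k = E[τ | X_0 = k]. Boundary: v_0 = v_79 = 0. Recurrence: v_k = 1 + (v_{k-1} + v_{k+1})/2 for 1 ≤ k ≤ 78. The particular solution to v_k − (v_{k-1} + v_{k+1})/2 = 1 is v_k = −k^2. Adding homogeneous solution A + B k and matching boundaries gives v_k = k (79 − k). Substituting k = 64: v_64 = 64 · 15 = 960.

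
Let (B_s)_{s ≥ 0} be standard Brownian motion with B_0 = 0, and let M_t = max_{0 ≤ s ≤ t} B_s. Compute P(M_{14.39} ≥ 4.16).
P(M_{14.39} ≥ 4.16) = 2·P(B_{14.39} ≥ 4.16) = 2(1 − Φ(4.16/√14.39)) ≈ 0.2728

By the reflection principle for Brownian motion, P(M_t ≥ a) = 2 · P(B_t ≥ a) for a ≥ 0. Since B_t ~ N(0, t), P(B_t ≥ 4.16) = 1 − Φ(4.16/√t) = 1 − Φ(4.16/√14.39) = 1 − Φ(1.0966). So
  P(M_{14.39} ≥ 4.16) = 2(1 − Φ(1.0966)) ≈ 0.2728.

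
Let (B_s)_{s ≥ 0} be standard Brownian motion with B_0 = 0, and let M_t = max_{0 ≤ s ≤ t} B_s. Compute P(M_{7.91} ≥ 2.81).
P(M_{7.91} ≥ 2.81) = 2·P(B_{7.91} ≥ 2.81) = 2(1 − Φ(2.81/√7.91)) ≈ 0.3177

By the reflection principle for Brownian motion, P(M_t ≥ a) = 2 · P(B_t ≥ a) for a ≥ 0. Since B_t ~ N(0, t), P(B_t ≥ 2.81) = 1 − Φ(2.81/√t) = 1 − Φ(2.81/√7.91) = 1 − Φ(0.9991). So
  P(M_{7.91} ≥ 2.81) = 2(1 − Φ(0.9991)) ≈ 0.3177.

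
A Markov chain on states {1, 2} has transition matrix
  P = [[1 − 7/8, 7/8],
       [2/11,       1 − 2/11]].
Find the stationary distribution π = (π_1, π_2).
π_1 = 16/93, π_2 = 77/93

Solve πP = π with π_1 + π_2 = 1. From πP = π: π_1 · (1 − 7/8) + π_2 · 2/11 = π_1 ⇒ π_2 · 2/11 = π_1 · 7/8 ⇒ π_2/π_1 = (7/8)/(2/11) = 77/16. Together with π_1 + π_2 = 1:
  π_1 = (2/11)/(7/8 + 2/11) = (2/11)/(93/88) = 16/93,
  π_2 = (7/8)/(7/8 + 2/11) = (7/8)/(93/88) = 77/93.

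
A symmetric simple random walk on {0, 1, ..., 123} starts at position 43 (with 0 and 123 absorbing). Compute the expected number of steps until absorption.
E[τ | X_0 = 43] = 3440

Let v_k = E[τ | X_0 = k]. Boundary: v_0 = v_123 = 0. Recurrence: v_k = 1 + (v_{k-1} + v_{k+1})/2 for 1 ≤ k ≤ 122. The particular solution to v_k − (v_{k-1} + v_{k+1})/2 = 1 is v_k = −k^2. Adding homogeneous solution A + B k and matching boundaries gives v_k = k (123 − k). Substituting k = 43: v_43 = 43 · 80 = 3440.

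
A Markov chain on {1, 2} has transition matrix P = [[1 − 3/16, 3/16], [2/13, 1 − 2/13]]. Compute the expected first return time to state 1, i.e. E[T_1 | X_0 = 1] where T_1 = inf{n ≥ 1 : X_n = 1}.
E[T_1 | X_0 = 1] = 1/π_1 = 71/32

For an irreducible recurrent Markov chain with stationary distribution π, E[T_i | X_0 = i] = 1/π_i (Kac's formula). Here π_1 = (2/13)/(3/16 + 2/13) = (2/13)/(71/208) = 32/71, so E[T_1 | X_0 = 1] = 1/π_1 = (3/16 + 2/13)/(2/13) = (71/208)/(2/13) = 71/32.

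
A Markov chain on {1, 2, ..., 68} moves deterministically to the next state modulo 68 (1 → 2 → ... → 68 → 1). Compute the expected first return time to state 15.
E[T_15 | X_0 = 15] = 68

The chain cycles deterministically, so starting at state 15 it returns in exactly 68 steps. Equivalently, the stationary distribution is uniform π_j = 1/68 for every state j, so by Kac's formula E[T_15] = 1/π_15 = 68.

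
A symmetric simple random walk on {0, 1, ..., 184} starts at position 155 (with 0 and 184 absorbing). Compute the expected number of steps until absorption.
E[τ | X_0 = 155] = 4495

Let v_k = E[τ | X_0 = k]. Boundary: v_0 = v_184 = 0. Recurrence: v_k = 1 + (v_{k-1} + v_{k+1})/2 for 1 ≤ k ≤ 183. The particular solution to v_k − (v_{k-1} + v_{k+1})/2 = 1 is v_k = −k^2. Adding homogeneous solution A + B k and matching boundaries gives v_k = k (184 − k). Substituting k = 155: v_155 = 155 · 29 = 4495.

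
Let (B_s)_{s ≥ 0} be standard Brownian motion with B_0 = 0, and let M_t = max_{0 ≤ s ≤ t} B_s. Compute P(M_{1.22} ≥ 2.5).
P(M_{1.22} ≥ 2.5) = 2·P(B_{1.22} ≥ 2.5) = 2(1 − Φ(2.5/√1.22)) ≈ 0.0236

By the reflection principle for Brownian motion, P(M_t ≥ a) = 2 · P(B_t ≥ a) for a ≥ 0. Since B_t ~ N(0, t), P(B_t ≥ 2.5) = 1 − Φ(2.5/√t) = 1 − Φ(2.5/√1.22) = 1 − Φ(2.2634). So
  P(M_{1.22} ≥ 2.5) = 2(1 − Φ(2.2634)) ≈ 0.0236.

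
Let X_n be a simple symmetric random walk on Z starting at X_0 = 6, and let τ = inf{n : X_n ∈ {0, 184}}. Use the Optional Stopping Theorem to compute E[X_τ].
E[X_τ] = 6

X_n is a martingale and τ is a bounded-mean stopping time (indeed τ is finite a.s. with bounded expectation since the walk is in a bounded region). By the OST, E[X_τ] = E[X_0] = 6. Equivalently: E[X_τ] = 184 · P(hit 184 first) + 0 · P(hit 0 first) = 184 · (6/184) = 6.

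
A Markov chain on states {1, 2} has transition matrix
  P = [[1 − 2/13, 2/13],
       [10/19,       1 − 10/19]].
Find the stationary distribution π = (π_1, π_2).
π_1 = 65/84, π_2 = 19/84

Solve πP = π with π_1 + π_2 = 1. From πP = π: π_1 · (1 − 2/13) + π_2 · 10/19 = π_1 ⇒ π_2 · 10/19 = π_1 · 2/13 ⇒ π_2/π_1 = (2/13)/(10/19) = 19/65. Together with π_1 + π_2 = 1:
  π_1 = (10/19)/(2/13 + 10/19) = (10/19)/(168/247) = 65/84,
  π_2 = (2/13)/(2/13 + 10/19) = (2/13)/(168/247) = 19/84.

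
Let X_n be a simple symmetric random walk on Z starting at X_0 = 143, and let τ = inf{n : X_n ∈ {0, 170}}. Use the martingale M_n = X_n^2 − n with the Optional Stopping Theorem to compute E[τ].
E[τ] = 3861

M_n = X_n^2 − n is a martingale (since E[X_{n+1}^2 | F_n] = X_n^2 + 1). By OST (τ has finite mean in a bounded region), E[M_τ] = E[M_0] = X_0^2 − 0 = 143^2 = 20449. Also E[M_τ] = E[X_τ^2] − E[τ]. The walk exits at 0 or 170, with P(hit 170 first) = 143/170, so E[X_τ^2] = 170^2 · 143/170 + 0 = 24310. Thus E[τ] = E[X_τ^2] − E[M_τ] = 24310 − 20449 = 3861 = 143(170 − 143) = 3861.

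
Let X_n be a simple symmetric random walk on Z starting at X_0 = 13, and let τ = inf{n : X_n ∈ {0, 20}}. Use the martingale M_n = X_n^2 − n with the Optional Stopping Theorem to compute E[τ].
E[τ] = 91

M_n = X_n^2 − n is a martingale (since E[X_{n+1}^2 | F_n] = X_n^2 + 1). By OST (τ has finite mean in a bounded region), E[M_τ] = E[M_0] = X_0^2 − 0 = 13^2 = 169. Also E[M_τ] = E[X_τ^2] − E[τ]. The walk exits at 0 or 20, with P(hit 20 first) = 13/20, so E[X_τ^2] = 20^2 · 13/20 + 0 = 260. Thus E[τ] = E[X_τ^2] − E[M_τ] = 260 − 169 = 91 = 13(20 − 13) = 91.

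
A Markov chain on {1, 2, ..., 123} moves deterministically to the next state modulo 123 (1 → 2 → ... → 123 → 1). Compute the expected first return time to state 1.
E[T_1 | X_0 = 1] = 123

The chain cycles deterministically, so starting at state 1 it returns in exactly 123 steps. Equivalently, the stationary distribution is uniform π_j = 1/123 for every state j, so by Kac's formula E[T_1] = 1/π_1 = 123.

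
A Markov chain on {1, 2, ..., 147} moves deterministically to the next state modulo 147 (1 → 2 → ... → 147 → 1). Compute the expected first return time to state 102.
E[T_102 | X_0 = 102] = 147

The chain cycles deterministically, so starting at state 102 it returns in exactly 147 steps. Equivalently, the stationary distribution is uniform π_j = 1/147 for every state j, so by Kac's formula E[T_102] = 1/π_102 = 147.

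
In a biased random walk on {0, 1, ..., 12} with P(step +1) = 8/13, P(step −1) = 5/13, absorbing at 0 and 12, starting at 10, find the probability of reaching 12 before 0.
P(hit 12 before 0) = (1 − (5/8)^10) / (1 − (5/8)^12) = 1746012224/1755777849

Let u_k denote P(reach 12 before 0 | start at k). Boundary: u_0 = 0, u_12 = 1. Recurrence: u_k = 8/13·u_{k+1} + 5/13·u_{k-1} for 1 ≤ k ≤ 11. Try u_k = A + B·r^k with r = q/p = (5/13)/(8/13) = 5/8. Substitution satisfies the recurrence; boundary conditions give:
  u_k = (1 − r^k) / (1 − r^N) = (1 − (5/8)^10) / (1 − (5/8)^12) = 1746012224/1755777849.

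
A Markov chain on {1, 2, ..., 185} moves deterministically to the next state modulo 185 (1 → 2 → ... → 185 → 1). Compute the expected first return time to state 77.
E[T_77 | X_0 = 77] = 185

The chain cycles deterministically, so starting at state 77 it returns in exactly 185 steps. Equivalently, the stationary distribution is uniform π_j = 1/185 for every state j, so by Kac's formula E[T_77] = 1/π_77 = 185.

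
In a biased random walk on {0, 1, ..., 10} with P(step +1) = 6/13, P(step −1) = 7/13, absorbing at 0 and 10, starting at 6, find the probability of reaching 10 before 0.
P(hit 10 before 0) = (1 − (7/6)^6) / (1 − (7/6)^10) = 7077456/17077621

Let u_k denote P(reach 10 before 0 | start at k). Boundary: u_0 = 0, u_10 = 1. Recurrence: u_k = 6/13·u_{k+1} + 7/13·u_{k-1} for 1 ≤ k ≤ 9. Try u_k = A + B·r^k with r = q/p = (7/13)/(6/13) = 7/6. Substitution satisfies the recurrence; boundary conditions give:
  u_k = (1 − r^k) / (1 − r^N) = (1 − (7/6)^6) / (1 − (7/6)^10) = 7077456/17077621.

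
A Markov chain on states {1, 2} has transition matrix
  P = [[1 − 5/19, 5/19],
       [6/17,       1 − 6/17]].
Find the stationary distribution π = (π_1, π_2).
π_1 = 114/199, π_2 = 85/199

Solve πP = π with π_1 + π_2 = 1. From πP = π: π_1 · (1 − 5/19) + π_2 · 6/17 = π_1 ⇒ π_2 · 6/17 = π_1 · 5/19 ⇒ π_2/π_1 = (5/19)/(6/17) = 85/114. Together with π_1 + π_2 = 1:
  π_1 = (6/17)/(5/19 + 6/17) = (6/17)/(199/323) = 114/199,
  π_2 = (5/19)/(5/19 + 6/17) = (5/19)/(199/323) = 85/199.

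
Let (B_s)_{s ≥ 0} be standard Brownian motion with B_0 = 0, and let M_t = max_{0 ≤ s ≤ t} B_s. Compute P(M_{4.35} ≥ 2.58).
P(M_{4.35} ≥ 2.58) = 2·P(B_{4.35} ≥ 2.58) = 2(1 − Φ(2.58/√4.35)) ≈ 0.2161

By the reflection principle for Brownian motion, P(M_t ≥ a) = 2 · P(B_t ≥ a) for a ≥ 0. Since B_t ~ N(0, t), P(B_t ≥ 2.58) = 1 − Φ(2.58/√t) = 1 − Φ(2.58/√4.35) = 1 − Φ(1.2370). So
  P(M_{4.35} ≥ 2.58) = 2(1 − Φ(1.2370)) ≈ 0.2161.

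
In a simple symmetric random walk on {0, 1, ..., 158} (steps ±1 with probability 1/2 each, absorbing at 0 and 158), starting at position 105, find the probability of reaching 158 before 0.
P(hit 158 before 0) = 105/158

Let u_k = P(hit 158 before 0 | start at k). Then u_0 = 0, u_158 = 1, and u_k = u_{k-1}/2 + u_{k+1}/2 for 1 ≤ k ≤ 157. This harmonic recurrence is solved by u_k = k/158, giving u_105 = 105/158.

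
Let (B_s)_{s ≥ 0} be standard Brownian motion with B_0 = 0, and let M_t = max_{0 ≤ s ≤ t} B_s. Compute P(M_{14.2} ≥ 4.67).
P(M_{14.2} ≥ 4.67) = 2·P(B_{14.2} ≥ 4.67) = 2(1 − Φ(4.67/√14.2)) ≈ 0.2152

By the reflection principle for Brownian motion, P(M_t ≥ a) = 2 · P(B_t ≥ a) for a ≥ 0. Since B_t ~ N(0, t), P(B_t ≥ 4.67) = 1 − Φ(4.67/√t) = 1 − Φ(4.67/√14.2) = 1 − Φ(1.2393). So
  P(M_{14.2} ≥ 4.67) = 2(1 − Φ(1.2393)) ≈ 0.2152.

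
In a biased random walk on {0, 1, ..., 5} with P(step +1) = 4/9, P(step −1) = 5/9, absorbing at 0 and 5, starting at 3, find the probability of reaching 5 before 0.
P(hit 5 before 0) = (1 − (5/4)^3) / (1 − (5/4)^5) = 976/2101

Let u_k denote P(reach 5 before 0 | start at k). Boundary: u_0 = 0, u_5 = 1. Recurrence: u_k = 4/9·u_{k+1} + 5/9·u_{k-1} for 1 ≤ k ≤ 4. Try u_k = A + B·r^k with r = q/p = (5/9)/(4/9) = 5/4. Substitution satisfies the recurrence; boundary conditions give:
  u_k = (1 − r^k) / (1 − r^N) = (1 − (5/4)^3) / (1 − (5/4)^5) = 976/2101.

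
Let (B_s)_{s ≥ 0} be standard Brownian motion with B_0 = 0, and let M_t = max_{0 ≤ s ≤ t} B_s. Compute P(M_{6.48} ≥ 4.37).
P(M_{6.48} ≥ 4.37) = 2·P(B_{6.48} ≥ 4.37) = 2(1 − Φ(4.37/√6.48)) ≈ 0.0860

By the reflection principle for Brownian motion, P(M_t ≥ a) = 2 · P(B_t ≥ a) for a ≥ 0. Since B_t ~ N(0, t), P(B_t ≥ 4.37) = 1 − Φ(4.37/√t) = 1 − Φ(4.37/√6.48) = 1 − Φ(1.7167). So
  P(M_{6.48} ≥ 4.37) = 2(1 − Φ(1.7167)) ≈ 0.0860.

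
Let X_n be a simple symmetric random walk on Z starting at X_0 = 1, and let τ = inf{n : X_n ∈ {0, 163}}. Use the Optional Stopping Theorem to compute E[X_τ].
E[X_τ] = 1

X_n is a martingale and τ is a bounded-mean stopping time (indeed τ is finite a.s. with bounded expectation since the walk is in a bounded region). By the OST, E[X_τ] = E[X_0] = 1. Equivalently: E[X_τ] = 163 · P(hit 163 first) + 0 · P(hit 0 first) = 163 · (1/163) = 1.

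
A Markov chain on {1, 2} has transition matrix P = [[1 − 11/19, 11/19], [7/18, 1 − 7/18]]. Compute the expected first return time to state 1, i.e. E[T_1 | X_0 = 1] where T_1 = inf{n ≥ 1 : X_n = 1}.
E[T_1 | X_0 = 1] = 1/π_1 = 331/133

For an irreducible recurrent Markov chain with stationary distribution π, E[T_i | X_0 = i] = 1/π_i (Kac's formula). Here π_1 = (7/18)/(11/19 + 7/18) = (7/18)/(331/342) = 133/331, so E[T_1 | X_0 = 1] = 1/π_1 = (11/19 + 7/18)/(7/18) = (331/342)/(7/18) = 331/133.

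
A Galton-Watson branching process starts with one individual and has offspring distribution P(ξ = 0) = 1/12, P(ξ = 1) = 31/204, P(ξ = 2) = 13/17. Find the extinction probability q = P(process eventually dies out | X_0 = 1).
q = 17/156

The pgf is f(s) = 1/12 + 31/204·s + 13/17·s². The extinction probability q is the smallest fixed point of f in [0, 1]. Setting s = f(s):
  13/17·s² + (31/204 − 1)·s + 1/12 = 0
  13/17·s² − (1/12 + 13/17)·s + 1/12 = 0
which factors as (s − 1)·(13/17·s − 1/12) = 0, giving roots s = 1 and s = (1/12)/(13/17) = 17/156.
Mean offspring μ = 31/204 + 2·13/17 = 343/204 > 1 (supercritical), so q < 1. The extinction probability is the smaller root: q = (1/12)/(13/17) = 17/156.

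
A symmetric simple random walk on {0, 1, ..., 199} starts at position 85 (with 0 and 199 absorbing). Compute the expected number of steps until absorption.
E[τ | X_0 = 85] = 9690

Let v_k = E[τ | X_0 = k]. Boundary: v_0 = v_199 = 0. Recurrence: v_k = 1 + (v_{k-1} + v_{k+1})/2 for 1 ≤ k ≤ 198. The particular solution to v_k − (v_{k-1} + v_{k+1})/2 = 1 is v_k = −k^2. Adding homogeneous solution A + B k and matching boundaries gives v_k = k (199 − k). Substituting k = 85: v_85 = 85 · 114 = 9690.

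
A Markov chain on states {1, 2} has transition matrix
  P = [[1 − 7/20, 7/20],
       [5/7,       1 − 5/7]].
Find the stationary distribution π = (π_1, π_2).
π_1 = 100/149, π_2 = 49/149

Solve πP = π with π_1 + π_2 = 1. From πP = π: π_1 · (1 − 7/20) + π_2 · 5/7 = π_1 ⇒ π_2 · 5/7 = π_1 · 7/20 ⇒ π_2/π_1 = (7/20)/(5/7) = 49/100. Together with π_1 + π_2 = 1:
  π_1 = (5/7)/(7/20 + 5/7) = (5/7)/(149/140) = 100/149,
  π_2 = (7/20)/(7/20 + 5/7) = (7/20)/(149/140) = 49/149.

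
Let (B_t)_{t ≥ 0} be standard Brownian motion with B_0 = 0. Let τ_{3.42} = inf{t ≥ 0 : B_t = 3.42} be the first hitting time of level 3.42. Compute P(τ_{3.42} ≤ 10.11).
P(τ_{3.42} ≤ 10.11) = 2(1 − Φ(3.42/√10.11)) = 2(1 − Φ(1.0756)) ≈ 0.2821

By the reflection principle for standard BM, P(τ_b ≤ t) = 2 · P(B_t ≥ b). Since B_t ~ N(0, t), P(B_t ≥ 3.42) = 1 − Φ(3.42/√t) = 1 − Φ(3.42/√10.11) = 1 − Φ(1.0756) ≈ 0.14105. Doubling: P(τ_{3.42} ≤ 10.11) ≈ 2 · 0.14105 = 0.28210 ≈ 0.2821.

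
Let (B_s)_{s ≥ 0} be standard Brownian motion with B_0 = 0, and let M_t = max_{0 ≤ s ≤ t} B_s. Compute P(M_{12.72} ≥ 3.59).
P(M_{12.72} ≥ 3.59) = 2·P(B_{12.72} ≥ 3.59) = 2(1 − Φ(3.59/√12.72)) ≈ 0.3141

By the reflection principle for Brownian motion, P(M_t ≥ a) = 2 · P(B_t ≥ a) for a ≥ 0. Since B_t ~ N(0, t), P(B_t ≥ 3.59) = 1 − Φ(3.59/√t) = 1 − Φ(3.59/√12.72) = 1 − Φ(1.0066). So
  P(M_{12.72} ≥ 3.59) = 2(1 − Φ(1.0066)) ≈ 0.3141.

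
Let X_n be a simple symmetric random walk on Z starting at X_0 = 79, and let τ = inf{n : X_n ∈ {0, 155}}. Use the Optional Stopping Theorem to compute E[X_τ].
E[X_τ] = 79

X_n is a martingale and τ is a bounded-mean stopping time (indeed τ is finite a.s. with bounded expectation since the walk is in a bounded region). By the OST, E[X_τ] = E[X_0] = 79. Equivalently: E[X_τ] = 155 · P(hit 155 first) + 0 · P(hit 0 first) = 155 · (79/155) = 79.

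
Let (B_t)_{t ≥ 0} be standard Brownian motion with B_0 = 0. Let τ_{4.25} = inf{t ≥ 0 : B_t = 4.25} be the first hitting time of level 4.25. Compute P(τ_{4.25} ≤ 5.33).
P(τ_{4.25} ≤ 5.33) = 2(1 − Φ(4.25/√5.33)) = 2(1 − Φ(1.8409)) ≈ 0.0656

By the reflection principle for standard BM, P(τ_b ≤ t) = 2 · P(B_t ≥ b). Since B_t ~ N(0, t), P(B_t ≥ 4.25) = 1 − Φ(4.25/√t) = 1 − Φ(4.25/√5.33) = 1 − Φ(1.8409) ≈ 0.03282. Doubling: P(τ_{4.25} ≤ 5.33) ≈ 2 · 0.03282 = 0.06564 ≈ 0.0656.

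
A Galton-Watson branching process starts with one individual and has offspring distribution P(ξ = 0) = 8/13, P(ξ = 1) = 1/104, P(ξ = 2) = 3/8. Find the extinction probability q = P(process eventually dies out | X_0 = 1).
q = 1

Mean offspring μ = 0·8/13 + 1·1/104 + 2·3/8 = 79/104 ≤ 1. For μ ≤ 1 with offspring not concentrated at 1, the Galton-Watson process goes extinct almost surely, so q = 1.
(Algebraic check: The pgf is f(s) = 8/13 + 1/104·s + 3/8·s². The extinction probability q is the smallest fixed point of f in [0, 1]. Setting s = f(s):
  3/8·s² + (1/104 − 1)·s + 8/13 = 0
  3/8·s² − (8/13 + 3/8)·s + 8/13 = 0
which factors as (s − 1)·(3/8·s − 8/13) = 0, giving roots s = 1 and s = (8/13)/(3/8) = 64/39. Since 64/39 ≥ 1, the smallest root in [0, 1] is s = 1.)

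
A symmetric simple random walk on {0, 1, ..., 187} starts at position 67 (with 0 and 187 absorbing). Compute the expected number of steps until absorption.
E[τ | X_0 = 67] = 8040

Let v_k = E[τ | X_0 = k]. Boundary: v_0 = v_187 = 0. Recurrence: v_k = 1 + (v_{k-1} + v_{k+1})/2 for 1 ≤ k ≤ 186. The particular solution to v_k − (v_{k-1} + v_{k+1})/2 = 1 is v_k = −k^2. Adding homogeneous solution A + B k and matching boundaries gives v_k = k (187 − k). Substituting k = 67: v_67 = 67 · 120 = 8040.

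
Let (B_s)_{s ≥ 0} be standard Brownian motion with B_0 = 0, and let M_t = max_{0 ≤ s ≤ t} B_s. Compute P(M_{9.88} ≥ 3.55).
P(M_{9.88} ≥ 3.55) = 2·P(B_{9.88} ≥ 3.55) = 2(1 − Φ(3.55/√9.88)) ≈ 0.2587

By the reflection principle for Brownian motion, P(M_t ≥ a) = 2 · P(B_t ≥ a) for a ≥ 0. Since B_t ~ N(0, t), P(B_t ≥ 3.55) = 1 − Φ(3.55/√t) = 1 − Φ(3.55/√9.88) = 1 − Φ(1.1294). So
  P(M_{9.88} ≥ 3.55) = 2(1 − Φ(1.1294)) ≈ 0.2587.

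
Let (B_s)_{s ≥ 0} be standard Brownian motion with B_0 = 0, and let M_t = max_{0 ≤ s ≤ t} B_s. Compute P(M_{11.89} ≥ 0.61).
P(M_{11.89} ≥ 0.61) = 2·P(B_{11.89} ≥ 0.61) = 2(1 − Φ(0.61/√11.89)) ≈ 0.8596

By the reflection principle for Brownian motion, P(M_t ≥ a) = 2 · P(B_t ≥ a) for a ≥ 0. Since B_t ~ N(0, t), P(B_t ≥ 0.61) = 1 − Φ(0.61/√t) = 1 − Φ(0.61/√11.89) = 1 − Φ(0.1769). So
  P(M_{11.89} ≥ 0.61) = 2(1 − Φ(0.1769)) ≈ 0.8596.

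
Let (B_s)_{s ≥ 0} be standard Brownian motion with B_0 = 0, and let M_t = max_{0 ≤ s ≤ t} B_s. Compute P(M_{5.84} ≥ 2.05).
P(M_{5.84} ≥ 2.05) = 2·P(B_{5.84} ≥ 2.05) = 2(1 − Φ(2.05/√5.84)) ≈ 0.3963

By the reflection principle for Brownian motion, P(M_t ≥ a) = 2 · P(B_t ≥ a) for a ≥ 0. Since B_t ~ N(0, t), P(B_t ≥ 2.05) = 1 − Φ(2.05/√t) = 1 − Φ(2.05/√5.84) = 1 − Φ(0.8483). So
  P(M_{5.84} ≥ 2.05) = 2(1 − Φ(0.8483)) ≈ 0.3963.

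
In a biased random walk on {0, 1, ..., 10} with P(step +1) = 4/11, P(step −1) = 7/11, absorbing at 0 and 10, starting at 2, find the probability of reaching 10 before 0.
P(hit 10 before 0) = (1 − (7/4)^2) / (1 − (7/4)^10) = 65536/8528081

Let u_k denote P(reach 10 before 0 | start at k). Boundary: u_0 = 0, u_10 = 1. Recurrence: u_k = 4/11·u_{k+1} + 7/11·u_{k-1} for 1 ≤ k ≤ 9. Try u_k = A + B·r^k with r = q/p = (7/11)/(4/11) = 7/4. Substitution satisfies the recurrence; boundary conditions give:
  u_k = (1 − r^k) / (1 − r^N) = (1 − (7/4)^2) / (1 − (7/4)^10) = 65536/8528081.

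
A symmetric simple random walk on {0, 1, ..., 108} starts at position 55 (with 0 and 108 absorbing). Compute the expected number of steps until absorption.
E[τ | X_0 = 55] = 2915

Let v_k = E[τ | X_0 = k]. Boundary: v_0 = v_108 = 0. Recurrence: v_k = 1 + (v_{k-1} + v_{k+1})/2 for 1 ≤ k ≤ 107. The particular solution to v_k − (v_{k-1} + v_{k+1})/2 = 1 is v_k = −k^2. Adding homogeneous solution A + B k and matching boundaries gives v_k = k (108 − k). Substituting k = 55: v_55 = 55 · 53 = 2915.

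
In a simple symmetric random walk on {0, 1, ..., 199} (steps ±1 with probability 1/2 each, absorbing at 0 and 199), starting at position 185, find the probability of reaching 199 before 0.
P(hit 199 before 0) = 185/199

Let u_k = P(hit 199 before 0 | start at k). Then u_0 = 0, u_199 = 1, and u_k = u_{k-1}/2 + u_{k+1}/2 for 1 ≤ k ≤ 198. This harmonic recurrence is solved by u_k = k/199, giving u_185 = 185/199.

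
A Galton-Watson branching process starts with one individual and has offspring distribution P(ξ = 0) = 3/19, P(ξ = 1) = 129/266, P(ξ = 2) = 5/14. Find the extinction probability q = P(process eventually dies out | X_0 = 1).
q = 42/95

The pgf is f(s) = 3/19 + 129/266·s + 5/14·s². The extinction probability q is the smallest fixed point of f in [0, 1]. Setting s = f(s):
  5/14·s² + (129/266 − 1)·s + 3/19 = 0
  5/14·s² − (3/19 + 5/14)·s + 3/19 = 0
which factors as (s − 1)·(5/14·s − 3/19) = 0, giving roots s = 1 and s = (3/19)/(5/14) = 42/95.
Mean offspring μ = 129/266 + 2·5/14 = 319/266 > 1 (supercritical), so q < 1. The extinction probability is the smaller root: q = (3/19)/(5/14) = 42/95.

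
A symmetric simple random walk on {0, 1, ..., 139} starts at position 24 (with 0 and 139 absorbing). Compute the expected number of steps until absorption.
E[τ | X_0 = 24] = 2760

Let v_k = E[τ | X_0 = k]. Boundary: v_0 = v_139 = 0. Recurrence: v_k = 1 + (v_{k-1} + v_{k+1})/2 for 1 ≤ k ≤ 138. The particular solution to v_k − (v_{k-1} + v_{k+1})/2 = 1 is v_k = −k^2. Adding homogeneous solution A + B k and matching boundaries gives v_k = k (139 − k). Substituting k = 24: v_24 = 24 · 115 = 2760.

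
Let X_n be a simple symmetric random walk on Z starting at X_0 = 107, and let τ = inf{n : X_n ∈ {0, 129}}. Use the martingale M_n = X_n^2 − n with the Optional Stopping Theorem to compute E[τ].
E[τ] = 2354

M_n = X_n^2 − n is a martingale (since E[X_{n+1}^2 | F_n] = X_n^2 + 1). By OST (τ has finite mean in a bounded region), E[M_τ] = E[M_0] = X_0^2 − 0 = 107^2 = 11449. Also E[M_τ] = E[X_τ^2] − E[τ]. The walk exits at 0 or 129, with P(hit 129 first) = 107/129, so E[X_τ^2] = 129^2 · 107/129 + 0 = 13803. Thus E[τ] = E[X_τ^2] − E[M_τ] = 13803 − 11449 = 2354 = 107(129 − 107) = 2354.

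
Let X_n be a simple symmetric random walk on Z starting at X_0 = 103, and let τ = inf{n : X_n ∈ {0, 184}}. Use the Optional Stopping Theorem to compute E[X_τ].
E[X_τ] = 103

X_n is a martingale and τ is a bounded-mean stopping time (indeed τ is finite a.s. with bounded expectation since the walk is in a bounded region). By the OST, E[X_τ] = E[X_0] = 103. Equivalently: E[X_τ] = 184 · P(hit 184 first) + 0 · P(hit 0 first) = 184 · (103/184) = 103.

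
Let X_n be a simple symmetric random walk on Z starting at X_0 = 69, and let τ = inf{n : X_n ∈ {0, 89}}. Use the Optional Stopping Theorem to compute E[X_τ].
E[X_τ] = 69

X_n is a martingale and τ is a bounded-mean stopping time (indeed τ is finite a.s. with bounded expectation since the walk is in a bounded region). By the OST, E[X_τ] = E[X_0] = 69. Equivalently: E[X_τ] = 89 · P(hit 89 first) + 0 · P(hit 0 first) = 89 · (69/89) = 69.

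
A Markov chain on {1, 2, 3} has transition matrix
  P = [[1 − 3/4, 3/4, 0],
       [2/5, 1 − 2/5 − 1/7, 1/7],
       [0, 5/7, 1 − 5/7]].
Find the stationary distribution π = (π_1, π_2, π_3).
π = (4/13, 15/26, 3/26)

This is a birth-death chain on three states, which satisfies detailed balance: π_1 · P_{12} = π_2 · P_{21} and π_2 · P_{23} = π_3 · P_{32}.
From π_1 · 3/4 = π_2 · 2/5: π_2/π_1 = (3/4)/(2/5) = 15/8.
From π_2 · 1/7 = π_3 · 5/7: π_3/π_2 = (1/7)/(5/7) = 1/5.
Take π_1 proportional to 1; then unnormalized π = (1, 15/8, 3/8). Normalize by dividing by the sum 13/4:
  π = (4/13, 15/26, 3/26).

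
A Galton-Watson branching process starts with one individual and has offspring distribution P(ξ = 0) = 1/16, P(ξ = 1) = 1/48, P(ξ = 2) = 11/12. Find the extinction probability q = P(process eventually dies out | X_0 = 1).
q = 3/44

The pgf is f(s) = 1/16 + 1/48·s + 11/12·s². The extinction probability q is the smallest fixed point of f in [0, 1]. Setting s = f(s):
  11/12·s² + (1/48 − 1)·s + 1/16 = 0
  11/12·s² − (1/16 + 11/12)·s + 1/16 = 0
which factors as (s − 1)·(11/12·s − 1/16) = 0, giving roots s = 1 and s = (1/16)/(11/12) = 3/44.
Mean offspring μ = 1/48 + 2·11/12 = 89/48 > 1 (supercritical), so q < 1. The extinction probability is the smaller root: q = (1/16)/(11/12) = 3/44.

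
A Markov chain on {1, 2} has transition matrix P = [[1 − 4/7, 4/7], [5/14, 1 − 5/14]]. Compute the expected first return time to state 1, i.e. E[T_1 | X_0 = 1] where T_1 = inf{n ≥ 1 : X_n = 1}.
E[T_1 | X_0 = 1] = 1/π_1 = 13/5

For an irreducible recurrent Markov chain with stationary distribution π, E[T_i | X_0 = i] = 1/π_i (Kac's formula). Here π_1 = (5/14)/(4/7 + 5/14) = (5/14)/(13/14) = 5/13, so E[T_1 | X_0 = 1] = 1/π_1 = (4/7 + 5/14)/(5/14) = (13/14)/(5/14) = 13/5.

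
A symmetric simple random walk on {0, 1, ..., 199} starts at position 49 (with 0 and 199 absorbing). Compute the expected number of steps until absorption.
E[τ | X_0 = 49] = 7350

Let v_k = E[τ | X_0 = k]. Boundary: v_0 = v_199 = 0. Recurrence: v_k = 1 + (v_{k-1} + v_{k+1})/2 for 1 ≤ k ≤ 198. The particular solution to v_k − (v_{k-1} + v_{k+1})/2 = 1 is v_k = −k^2. Adding homogeneous solution A + B k and matching boundaries gives v_k = k (199 − k). Substituting k = 49: v_49 = 49 · 150 = 7350.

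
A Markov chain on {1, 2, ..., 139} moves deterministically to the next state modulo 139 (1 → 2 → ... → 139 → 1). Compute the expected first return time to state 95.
E[T_95 | X_0 = 95] = 139

The chain cycles deterministically, so starting at state 95 it returns in exactly 139 steps. Equivalently, the stationary distribution is uniform π_j = 1/139 for every state j, so by Kac's formula E[T_95] = 1/π_95 = 139.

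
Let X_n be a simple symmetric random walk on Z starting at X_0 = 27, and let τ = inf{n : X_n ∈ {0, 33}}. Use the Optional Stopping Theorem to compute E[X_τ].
E[X_τ] = 27

X_n is a martingale and τ is a bounded-mean stopping time (indeed τ is finite a.s. with bounded expectation since the walk is in a bounded region). By the OST, E[X_τ] = E[X_0] = 27. Equivalently: E[X_τ] = 33 · P(hit 33 first) + 0 · P(hit 0 first) = 33 · (27/33) = 27.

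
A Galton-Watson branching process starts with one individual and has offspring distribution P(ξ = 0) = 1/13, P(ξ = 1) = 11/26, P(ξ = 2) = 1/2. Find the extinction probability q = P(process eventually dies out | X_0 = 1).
q = 2/13

The pgf is f(s) = 1/13 + 11/26·s + 1/2·s². The extinction probability q is the smallest fixed point of f in [0, 1]. Setting s = f(s):
  1/2·s² + (11/26 − 1)·s + 1/13 = 0
  1/2·s² − (1/13 + 1/2)·s + 1/13 = 0
which factors as (s − 1)·(1/2·s − 1/13) = 0, giving roots s = 1 and s = (1/13)/(1/2) = 2/13.
Mean offspring μ = 11/26 + 2·1/2 = 37/26 > 1 (supercritical), so q < 1. The extinction probability is the smaller root: q = (1/13)/(1/2) = 2/13.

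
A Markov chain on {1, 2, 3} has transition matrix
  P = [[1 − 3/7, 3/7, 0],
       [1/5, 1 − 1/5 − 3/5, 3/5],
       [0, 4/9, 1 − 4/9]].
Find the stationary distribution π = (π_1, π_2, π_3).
π = (28/169, 60/169, 81/169)

This is a birth-death chain on three states, which satisfies detailed balance: π_1 · P_{12} = π_2 · P_{21} and π_2 · P_{23} = π_3 · P_{32}.
From π_1 · 3/7 = π_2 · 1/5: π_2/π_1 = (3/7)/(1/5) = 15/7.
From π_2 · 3/5 = π_3 · 4/9: π_3/π_2 = (3/5)/(4/9) = 27/20.
Take π_1 proportional to 1; then unnormalized π = (1, 15/7, 81/28). Normalize by dividing by the sum 169/28:
  π = (28/169, 60/169, 81/169).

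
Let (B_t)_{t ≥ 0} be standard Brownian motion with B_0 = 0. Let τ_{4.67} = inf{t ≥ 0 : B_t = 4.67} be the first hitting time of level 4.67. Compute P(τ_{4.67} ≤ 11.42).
P(τ_{4.67} ≤ 11.42) = 2(1 − Φ(4.67/√11.42)) = 2(1 − Φ(1.3819)) ≈ 0.1670

By the reflection principle for standard BM, P(τ_b ≤ t) = 2 · P(B_t ≥ b). Since B_t ~ N(0, t), P(B_t ≥ 4.67) = 1 − Φ(4.67/√t) = 1 − Φ(4.67/√11.42) = 1 − Φ(1.3819) ≈ 0.08350. Doubling: P(τ_{4.67} ≤ 11.42) ≈ 2 · 0.08350 = 0.16700 ≈ 0.1670.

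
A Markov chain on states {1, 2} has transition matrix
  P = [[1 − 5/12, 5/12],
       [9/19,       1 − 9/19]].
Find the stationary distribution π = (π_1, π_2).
π_1 = 108/203, π_2 = 95/203

Solve πP = π with π_1 + π_2 = 1. From πP = π: π_1 · (1 − 5/12) + π_2 · 9/19 = π_1 ⇒ π_2 · 9/19 = π_1 · 5/12 ⇒ π_2/π_1 = (5/12)/(9/19) = 95/108. Together with π_1 + π_2 = 1:
  π_1 = (9/19)/(5/12 + 9/19) = (9/19)/(203/228) = 108/203,
  π_2 = (5/12)/(5/12 + 9/19) = (5/12)/(203/228) = 95/203.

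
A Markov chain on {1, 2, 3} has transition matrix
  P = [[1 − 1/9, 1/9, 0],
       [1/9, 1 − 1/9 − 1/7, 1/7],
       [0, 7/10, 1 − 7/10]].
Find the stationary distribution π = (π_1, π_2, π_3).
π = (49/108, 49/108, 5/54)

This is a birth-death chain on three states, which satisfies detailed balance: π_1 · P_{12} = π_2 · P_{21} and π_2 · P_{23} = π_3 · P_{32}.
From π_1 · 1/9 = π_2 · 1/9: π_2/π_1 = (1/9)/(1/9) = 1.
From π_2 · 1/7 = π_3 · 7/10: π_3/π_2 = (1/7)/(7/10) = 10/49.
Take π_1 proportional to 1; then unnormalized π = (1, 1, 10/49). Normalize by dividing by the sum 108/49:
  π = (49/108, 49/108, 5/54).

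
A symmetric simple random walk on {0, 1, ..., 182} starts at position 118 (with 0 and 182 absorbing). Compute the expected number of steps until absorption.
E[τ | X_0 = 118] = 7552

Let v_k = E[τ | X_0 = k]. Boundary: v_0 = v_182 = 0. Recurrence: v_k = 1 + (v_{k-1} + v_{k+1})/2 for 1 ≤ k ≤ 181. The particular solution to v_k − (v_{k-1} + v_{k+1})/2 = 1 is v_k = −k^2. Adding homogeneous solution A + B k and matching boundaries gives v_k = k (182 − k). Substituting k = 118: v_118 = 118 · 64 = 7552.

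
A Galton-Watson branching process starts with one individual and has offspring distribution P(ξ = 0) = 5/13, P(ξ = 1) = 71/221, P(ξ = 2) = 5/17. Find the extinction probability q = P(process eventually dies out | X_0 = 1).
q = 1

Mean offspring μ = 0·5/13 + 1·71/221 + 2·5/17 = 201/221 ≤ 1. For μ ≤ 1 with offspring not concentrated at 1, the Galton-Watson process goes extinct almost surely, so q = 1.
(Algebraic check: The pgf is f(s) = 5/13 + 71/221·s + 5/17·s². The extinction probability q is the smallest fixed point of f in [0, 1]. Setting s = f(s):
  5/17·s² + (71/221 − 1)·s + 5/13 = 0
  5/17·s² − (5/13 + 5/17)·s + 5/13 = 0
which factors as (s − 1)·(5/17·s − 5/13) = 0, giving roots s = 1 and s = (5/13)/(5/17) = 17/13. Since 17/13 ≥ 1, the smallest root in [0, 1] is s = 1.)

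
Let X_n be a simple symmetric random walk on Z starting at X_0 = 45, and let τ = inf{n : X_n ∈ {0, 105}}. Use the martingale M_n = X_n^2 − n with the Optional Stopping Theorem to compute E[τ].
E[τ] = 2700

M_n = X_n^2 − n is a martingale (since E[X_{n+1}^2 | F_n] = X_n^2 + 1). By OST (τ has finite mean in a bounded region), E[M_τ] = E[M_0] = X_0^2 − 0 = 45^2 = 2025. Also E[M_τ] = E[X_τ^2] − E[τ]. The walk exits at 0 or 105, with P(hit 105 first) = 45/105, so E[X_τ^2] = 105^2 · 45/105 + 0 = 4725. Thus E[τ] = E[X_τ^2] − E[M_τ] = 4725 − 2025 = 2700 = 45(105 − 45) = 2700.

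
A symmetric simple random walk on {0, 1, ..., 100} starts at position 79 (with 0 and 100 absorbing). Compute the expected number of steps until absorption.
E[τ | X_0 = 79] = 1659

Let v_k = E[τ | X_0 = k]. Boundary: v_0 = v_100 = 0. Recurrence: v_k = 1 + (v_{k-1} + v_{k+1})/2 for 1 ≤ k ≤ 99. The particular solution to v_k − (v_{k-1} + v_{k+1})/2 = 1 is v_k = −k^2. Adding homogeneous solution A + B k and matching boundaries gives v_k = k (100 − k). Substituting k = 79: v_79 = 79 · 21 = 1659.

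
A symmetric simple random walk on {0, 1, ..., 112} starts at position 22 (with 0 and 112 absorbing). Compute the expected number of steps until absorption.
E[τ | X_0 = 22] = 1980

Let v_k = E[τ | X_0 = k]. Boundary: v_0 = v_112 = 0. Recurrence: v_k = 1 + (v_{k-1} + v_{k+1})/2 for 1 ≤ k ≤ 111. The particular solution to v_k − (v_{k-1} + v_{k+1})/2 = 1 is v_k = −k^2. Adding homogeneous solution A + B k and matching boundaries gives v_k = k (112 − k). Substituting k = 22: v_22 = 22 · 90 = 1980.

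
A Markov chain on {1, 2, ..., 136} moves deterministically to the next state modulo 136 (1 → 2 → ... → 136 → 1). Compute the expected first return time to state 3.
E[T_3 | X_0 = 3] = 136

The chain cycles deterministically, so starting at state 3 it returns in exactly 136 steps. Equivalently, the stationary distribution is uniform π_j = 1/136 for every state j, so by Kac's formula E[T_3] = 1/π_3 = 136.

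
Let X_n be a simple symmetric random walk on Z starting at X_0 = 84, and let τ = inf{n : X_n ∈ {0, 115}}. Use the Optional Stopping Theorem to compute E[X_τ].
E[X_τ] = 84

X_n is a martingale and τ is a bounded-mean stopping time (indeed τ is finite a.s. with bounded expectation since the walk is in a bounded region). By the OST, E[X_τ] = E[X_0] = 84. Equivalently: E[X_τ] = 115 · P(hit 115 first) + 0 · P(hit 0 first) = 115 · (84/115) = 84.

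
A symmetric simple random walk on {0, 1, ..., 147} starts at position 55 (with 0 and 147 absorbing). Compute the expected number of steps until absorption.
E[τ | X_0 = 55] = 5060

Let v_k = E[τ | X_0 = k]. Boundary: v_0 = v_147 = 0. Recurrence: v_k = 1 + (v_{k-1} + v_{k+1})/2 for 1 ≤ k ≤ 146. The particular solution to v_k − (v_{k-1} + v_{k+1})/2 = 1 is v_k = −k^2. Adding homogeneous solution A + B k and matching boundaries gives v_k = k (147 − k). Substituting k = 55: v_55 = 55 · 92 = 5060.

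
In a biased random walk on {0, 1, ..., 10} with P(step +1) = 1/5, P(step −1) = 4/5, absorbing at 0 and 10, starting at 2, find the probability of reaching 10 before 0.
P(hit 10 before 0) = (1 − (4)^2) / (1 − (4)^10) = 1/69905

Let u_k denote P(reach 10 before 0 | start at k). Boundary: u_0 = 0, u_10 = 1. Recurrence: u_k = 1/5·u_{k+1} + 4/5·u_{k-1} for 1 ≤ k ≤ 9. Try u_k = A + B·r^k with r = q/p = (4/5)/(1/5) = 4. Substitution satisfies the recurrence; boundary conditions give:
  u_k = (1 − r^k) / (1 − r^N) = (1 − (4)^2) / (1 − (4)^10) = 1/69905.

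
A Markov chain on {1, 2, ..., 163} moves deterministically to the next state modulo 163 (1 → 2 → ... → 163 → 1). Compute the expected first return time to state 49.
E[T_49 | X_0 = 49] = 163

The chain cycles deterministically, so starting at state 49 it returns in exactly 163 steps. Equivalently, the stationary distribution is uniform π_j = 1/163 for every state j, so by Kac's formula E[T_49] = 1/π_49 = 163.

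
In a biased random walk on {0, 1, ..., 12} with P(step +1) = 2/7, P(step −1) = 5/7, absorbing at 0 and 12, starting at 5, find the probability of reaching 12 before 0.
P(hit 12 before 0) = (1 − (5/2)^5) / (1 − (5/2)^12) = 131968/81378843

Let u_k denote P(reach 12 before 0 | start at k). Boundary: u_0 = 0, u_12 = 1. Recurrence: u_k = 2/7·u_{k+1} + 5/7·u_{k-1} for 1 ≤ k ≤ 11. Try u_k = A + B·r^k with r = q/p = (5/7)/(2/7) = 5/2. Substitution satisfies the recurrence; boundary conditions give:
  u_k = (1 − r^k) / (1 − r^N) = (1 − (5/2)^5) / (1 − (5/2)^12) = 131968/81378843.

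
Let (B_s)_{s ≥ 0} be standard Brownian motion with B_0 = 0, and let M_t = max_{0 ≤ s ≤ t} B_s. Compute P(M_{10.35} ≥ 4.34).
P(M_{10.35} ≥ 4.34) = 2·P(B_{10.35} ≥ 4.34) = 2(1 − Φ(4.34/√10.35)) ≈ 0.1773

By the reflection principle for Brownian motion, P(M_t ≥ a) = 2 · P(B_t ≥ a) for a ≥ 0. Since B_t ~ N(0, t), P(B_t ≥ 4.34) = 1 − Φ(4.34/√t) = 1 − Φ(4.34/√10.35) = 1 − Φ(1.3490). So
  P(M_{10.35} ≥ 4.34) = 2(1 − Φ(1.3490)) ≈ 0.1773.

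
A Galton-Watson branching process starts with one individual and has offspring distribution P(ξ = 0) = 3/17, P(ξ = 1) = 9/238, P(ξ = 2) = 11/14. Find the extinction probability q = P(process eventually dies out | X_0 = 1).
q = 42/187

The pgf is f(s) = 3/17 + 9/238·s + 11/14·s². The extinction probability q is the smallest fixed point of f in [0, 1]. Setting s = f(s):
  11/14·s² + (9/238 − 1)·s + 3/17 = 0
  11/14·s² − (3/17 + 11/14)·s + 3/17 = 0
which factors as (s − 1)·(11/14·s − 3/17) = 0, giving roots s = 1 and s = (3/17)/(11/14) = 42/187.
Mean offspring μ = 9/238 + 2·11/14 = 383/238 > 1 (supercritical), so q < 1. The extinction probability is the smaller root: q = (3/17)/(11/14) = 42/187.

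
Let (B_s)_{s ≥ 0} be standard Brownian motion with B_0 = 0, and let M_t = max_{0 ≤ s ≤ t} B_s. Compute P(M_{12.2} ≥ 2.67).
P(M_{12.2} ≥ 2.67) = 2·P(B_{12.2} ≥ 2.67) = 2(1 − Φ(2.67/√12.2)) ≈ 0.4446

By the reflection principle for Brownian motion, P(M_t ≥ a) = 2 · P(B_t ≥ a) for a ≥ 0. Since B_t ~ N(0, t), P(B_t ≥ 2.67) = 1 − Φ(2.67/√t) = 1 − Φ(2.67/√12.2) = 1 − Φ(0.7644). So
  P(M_{12.2} ≥ 2.67) = 2(1 − Φ(0.7644)) ≈ 0.4446.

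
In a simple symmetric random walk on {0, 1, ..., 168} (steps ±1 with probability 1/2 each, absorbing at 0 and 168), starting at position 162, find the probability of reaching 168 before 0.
P(hit 168 before 0) = 162/168 = 27/28

Let u_k = P(hit 168 before 0 | start at k). Then u_0 = 0, u_168 = 1, and u_k = u_{k-1}/2 + u_{k+1}/2 for 1 ≤ k ≤ 167. This harmonic recurrence is solved by u_k = k/168, giving u_162 = 162/168 = 27/28.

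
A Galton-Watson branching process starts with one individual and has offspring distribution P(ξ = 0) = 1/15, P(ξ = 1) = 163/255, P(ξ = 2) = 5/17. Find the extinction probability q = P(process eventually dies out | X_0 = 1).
q = 17/75

The pgf is f(s) = 1/15 + 163/255·s + 5/17·s². The extinction probability q is the smallest fixed point of f in [0, 1]. Setting s = f(s):
  5/17·s² + (163/255 − 1)·s + 1/15 = 0
  5/17·s² − (1/15 + 5/17)·s + 1/15 = 0
which factors as (s − 1)·(5/17·s − 1/15) = 0, giving roots s = 1 and s = (1/15)/(5/17) = 17/75.
Mean offspring μ = 163/255 + 2·5/17 = 313/255 > 1 (supercritical), so q < 1. The extinction probability is the smaller root: q = (1/15)/(5/17) = 17/75.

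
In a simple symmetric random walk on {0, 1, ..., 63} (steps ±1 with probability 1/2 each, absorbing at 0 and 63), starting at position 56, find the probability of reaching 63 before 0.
P(hit 63 before 0) = 56/63 = 8/9

Let u_k = P(hit 63 before 0 | start at k). Then u_0 = 0, u_63 = 1, and u_k = u_{k-1}/2 + u_{k+1}/2 for 1 ≤ k ≤ 62. This harmonic recurrence is solved by u_k = k/63, giving u_56 = 56/63 = 8/9.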